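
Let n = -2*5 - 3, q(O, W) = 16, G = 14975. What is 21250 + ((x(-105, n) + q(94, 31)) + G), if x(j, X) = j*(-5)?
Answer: 36766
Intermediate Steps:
n = -13 (n = -10 - 3 = -13)
x(j, X) = -5*j
21250 + ((x(-105, n) + q(94, 31)) + G) = 21250 + ((-5*(-105) + 16) + 14975) = 21250 + ((525 + 16) + 14975) = 21250 + (541 + 14975) = 21250 + 15516 = 36766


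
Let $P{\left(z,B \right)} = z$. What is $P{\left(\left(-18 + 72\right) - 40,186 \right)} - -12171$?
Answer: $12185$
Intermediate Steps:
$P{\left(\left(-18 + 72\right) - 40,186 \right)} - -12171 = \left(\left(-18 + 72\right) - 40\right) - -12171 = \left(54 - 40\right) + 12171 = 14 + 12171 = 12185$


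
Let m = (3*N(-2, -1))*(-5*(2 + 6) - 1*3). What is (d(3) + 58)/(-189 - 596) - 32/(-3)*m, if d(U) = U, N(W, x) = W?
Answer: 2160259/785 ≈ 2751.9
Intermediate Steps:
m = 258 (m = (3*(-2))*(-5*(2 + 6) - 1*3) = -6*(-5*8 - 3) = -6*(-40 - 3) = -6*(-43) = 258)
(d(3) + 58)/(-189 - 596) - 32/(-3)*m = (3 + 58)/(-189 - 596) - 32/(-3)*258 = 61/(-785) - 32*(-1/3)*258 = 61*(-1/785) - (-32)*258/3 = -61/785 - 1*(-2752) = -61/785 + 2752 = 2160259/785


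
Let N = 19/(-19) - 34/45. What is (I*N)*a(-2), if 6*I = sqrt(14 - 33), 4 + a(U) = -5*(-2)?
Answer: -79*I*sqrt(19)/45 ≈ -7.6523*I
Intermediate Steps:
a(U) = 6 (a(U) = -4 - 5*(-2) = -4 + 10 = 6)
I = I*sqrt(19)/6 (I = sqrt(14 - 33)/6 = sqrt(-19)/6 = (I*sqrt(19))/6 = I*sqrt(19)/6 ≈ 0.72648*I)
N = -79/45 (N = 19*(-1/19) - 34*1/45 = -1 - 34/45 = -79/45 ≈ -1.7556)
(I*N)*a(-2) = ((I*sqrt(19)/6)*(-79/45))*6 = -79*I*sqrt(19)/270*6 = -79*I*sqrt(19)/45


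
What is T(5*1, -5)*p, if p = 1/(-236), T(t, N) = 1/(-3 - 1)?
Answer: 1/944 ≈ 0.0010593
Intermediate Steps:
T(t, N) = -¼ (T(t, N) = 1/(-4) = -¼)
p = -1/236 ≈ -0.0042373
T(5*1, -5)*p = -¼*(-1/236) = 1/944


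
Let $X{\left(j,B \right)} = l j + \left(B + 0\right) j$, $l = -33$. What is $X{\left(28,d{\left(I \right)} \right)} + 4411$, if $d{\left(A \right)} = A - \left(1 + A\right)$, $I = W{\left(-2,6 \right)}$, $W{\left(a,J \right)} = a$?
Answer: $3459$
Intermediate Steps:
$I = -2$
$d{\left(A \right)} = -1$ ($d{\left(A \right)} = A - \left(1 + A\right) = -1$)
$X{\left(j,B \right)} = - 33 j + B j$ ($X{\left(j,B \right)} = - 33 j + \left(B + 0\right) j = - 33 j + B j$)
$X{\left(28,d{\left(I \right)} \right)} + 4411 = 28 \left(-33 - 1\right) + 4411 = 28 \left(-34\right) + 4411 = -952 + 4411 = 3459$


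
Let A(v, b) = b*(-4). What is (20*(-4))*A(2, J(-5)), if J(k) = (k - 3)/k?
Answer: 512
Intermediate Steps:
J(k) = (-3 + k)/k
A(v, b) = -4*b
(20*(-4))*A(2, J(-5)) = (20*(-4))*(-4*(-3 - 5)/(-5)) = -(-320)*(-⅕*(-8)) = -(-320)*8/5 = -80*(-32/5) = 512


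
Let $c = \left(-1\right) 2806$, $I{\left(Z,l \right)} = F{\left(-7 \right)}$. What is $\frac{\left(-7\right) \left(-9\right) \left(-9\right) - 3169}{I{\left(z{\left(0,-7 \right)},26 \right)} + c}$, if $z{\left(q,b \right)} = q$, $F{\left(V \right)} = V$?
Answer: $\frac{3736}{2813} \approx 1.3281$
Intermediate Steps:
$I{\left(Z,l \right)} = -7$
$c = -2806$
$\frac{\left(-7\right) \left(-9\right) \left(-9\right) - 3169}{I{\left(z{\left(0,-7 \right)},26 \right)} + c} = \frac{\left(-7\right) \left(-9\right) \left(-9\right) - 3169}{-7 - 2806} = \frac{63 \left(-9\right) - 3169}{-2813} = \left(-567 - 3169\right) \left(- \frac{1}{2813}\right) = \left(-3736\right) \left(- \frac{1}{2813}\right) = \frac{3736}{2813}$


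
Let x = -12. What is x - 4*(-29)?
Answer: 104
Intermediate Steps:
x - 4*(-29) = -12 - 4*(-29) = -12 + 116 = 104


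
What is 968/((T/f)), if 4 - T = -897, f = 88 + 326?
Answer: 400752/901 ≈ 444.79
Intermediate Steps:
f = 414
T = 901 (T = 4 - 1*(-897) = 4 + 897 = 901)
968/((T/f)) = 968/((901/414)) = 968/((901*(1/414))) = 968/(901/414) = 968*(414/901) = 400752/901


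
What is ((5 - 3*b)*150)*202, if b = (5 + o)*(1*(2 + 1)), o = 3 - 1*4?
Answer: -939300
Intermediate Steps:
o = -1 (o = 3 - 4 = -1)
b = 12 (b = (5 - 1)*(1*(2 + 1)) = 4*(1*3) = 4*3 = 12)
((5 - 3*b)*150)*202 = ((5 - 3*12)*150)*202 = ((5 - 36)*150)*202 = -31*150*202 = -4650*202 = -939300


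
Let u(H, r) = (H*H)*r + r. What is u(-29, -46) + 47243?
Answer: 8511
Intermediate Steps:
u(H, r) = r + r*H**2 (u(H, r) = H**2*r + r = r*H**2 + r = r + r*H**2)
u(-29, -46) + 47243 = -46*(1 + (-29)**2) + 47243 = -46*(1 + 841) + 47243 = -46*842 + 47243 = -38732 + 47243 = 8511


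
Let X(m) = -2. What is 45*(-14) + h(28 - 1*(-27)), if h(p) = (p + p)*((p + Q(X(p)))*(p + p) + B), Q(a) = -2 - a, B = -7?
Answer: 664100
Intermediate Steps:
h(p) = 2*p*(-7 + 2*p**2) (h(p) = (p + p)*((p + (-2 - 1*(-2)))*(p + p) - 7) = (2*p)*((p + (-2 + 2))*(2*p) - 7) = (2*p)*((p + 0)*(2*p) - 7) = (2*p)*(p*(2*p) - 7) = (2*p)*(2*p**2 - 7) = (2*p)*(-7 + 2*p**2) = 2*p*(-7 + 2*p**2))
45*(-14) + h(28 - 1*(-27)) = 45*(-14) + (-14*(28 - 1*(-27)) + 4*(28 - 1*(-27))**3) = -630 + (-14*(28 + 27) + 4*(28 + 27)**3) = -630 + (-14*55 + 4*55**3) = -630 + (-770 + 4*166375) = -630 + (-770 + 665500) = -630 + 664730 = 664100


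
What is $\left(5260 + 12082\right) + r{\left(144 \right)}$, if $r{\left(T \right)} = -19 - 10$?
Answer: $17313$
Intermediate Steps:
$r{\left(T \right)} = -29$ ($r{\left(T \right)} = -19 - 10 = -29$)
$\left(5260 + 12082\right) + r{\left(144 \right)} = \left(5260 + 12082\right) - 29 = 17342 - 29 = 17313$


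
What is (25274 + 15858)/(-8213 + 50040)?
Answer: 41132/41827 ≈ 0.98338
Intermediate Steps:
(25274 + 15858)/(-8213 + 50040) = 41132/41827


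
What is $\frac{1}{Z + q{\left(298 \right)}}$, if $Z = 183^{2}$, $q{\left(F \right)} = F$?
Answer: $\frac{1}{33787} \approx 2.9597 \cdot 10^{-5}$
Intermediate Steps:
$Z = 33489$
$\frac{1}{Z + q{\left(298 \right)}} = \frac{1}{33489 + 298} = \frac{1}{33787}$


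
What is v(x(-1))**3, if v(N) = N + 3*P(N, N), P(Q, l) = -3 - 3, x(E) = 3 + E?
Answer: -4096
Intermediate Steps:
P(Q, l) = -6
v(N) = -18 + N (v(N) = N + 3*(-6) = N - 18 = -18 + N)
v(x(-1))**3 = (-18 + (3 - 1))**3 = (-18 + 2)**3 = (-16)**3 = -4096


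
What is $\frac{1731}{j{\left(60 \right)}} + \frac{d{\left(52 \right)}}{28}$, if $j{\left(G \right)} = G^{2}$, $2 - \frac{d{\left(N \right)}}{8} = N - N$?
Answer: $\frac{8839}{8400} \approx 1.0523$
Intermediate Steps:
$d{\left(N \right)} = 16$ ($d{\left(N \right)} = 16 - 8 \left(N - N\right) = 16 - 0 = 16 + 0 = 16$)
$\frac{1731}{j{\left(60 \right)}} + \frac{d{\left(52 \right)}}{28} = \frac{1731}{60^{2}} + \frac{16}{28} = \frac{1731}{3600} + 16 \cdot \frac{1}{28} = 1731 \cdot \frac{1}{3600} + \frac{4}{7} = \frac{577}{1200} + \frac{4}{7} = \frac{8839}{8400}$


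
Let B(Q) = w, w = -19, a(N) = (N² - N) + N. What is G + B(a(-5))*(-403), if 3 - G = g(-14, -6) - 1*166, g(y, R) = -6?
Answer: 7832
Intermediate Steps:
a(N) = N²
B(Q) = -19
G = 175 (G = 3 - (-6 - 1*166) = 3 - (-6 - 166) = 3 - 1*(-172) = 3 + 172 = 175)
G + B(a(-5))*(-403) = 175 - 19*(-403) = 175 + 7657 = 7832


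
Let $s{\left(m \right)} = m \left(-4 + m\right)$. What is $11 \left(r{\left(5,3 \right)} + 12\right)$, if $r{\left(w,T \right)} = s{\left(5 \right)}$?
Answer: $187$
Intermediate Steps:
$r{\left(w,T \right)} = 5$ ($r{\left(w,T \right)} = 5 \left(-4 + 5\right) = 5 \cdot 1 = 5$)
$11 \left(r{\left(5,3 \right)} + 12\right) = 11 \left(5 + 12\right) = 11 \cdot 17 = 187$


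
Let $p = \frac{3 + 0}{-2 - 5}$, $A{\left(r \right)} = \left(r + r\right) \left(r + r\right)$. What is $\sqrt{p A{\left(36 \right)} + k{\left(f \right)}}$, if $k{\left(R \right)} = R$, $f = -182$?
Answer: $\frac{i \sqrt{117782}}{7} \approx 49.028 i$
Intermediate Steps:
$A{\left(r \right)} = 4 r^{2}$ ($A{\left(r \right)} = 2 r 2 r = 4 r^{2}$)
$p = - \frac{3}{7}$ ($p = \frac{3}{-7} = 3 \left(- \frac{1}{7}\right) = - \frac{3}{7} \approx -0.42857$)
$\sqrt{p A{\left(36 \right)} + k{\left(f \right)}} = \sqrt{- \frac{3 \cdot 4 \cdot 36^{2}}{7} - 182} = \sqrt{- \frac{3 \cdot 4 \cdot 1296}{7} - 182} = \sqrt{\left(- \frac{3}{7}\right) 5184 - 182} = \sqrt{- \frac{15552}{7} - 182} = \sqrt{- \frac{16826}{7}} = \frac{i \sqrt{117782}}{7}$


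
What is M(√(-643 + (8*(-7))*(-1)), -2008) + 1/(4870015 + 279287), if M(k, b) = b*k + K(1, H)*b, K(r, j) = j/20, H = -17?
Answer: 43944143273/25746510 - 2008*I*√587 ≈ 1706.8 - 48650.0*I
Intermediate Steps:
K(r, j) = j/20 (K(r, j) = j*(1/20) = j/20)
M(k, b) = -17*b/20 + b*k (M(k, b) = b*k + ((1/20)*(-17))*b = b*k - 17*b/20 = -17*b/20 + b*k)
M(√(-643 + (8*(-7))*(-1)), -2008) + 1/(4870015 + 279287) = (1/20)*(-2008)*(-17 + 20*√(-643 + (8*(-7))*(-1))) + 1/(4870015 + 279287) = (1/20)*(-2008)*(-17 + 20*√(-643 - 56*(-1))) + 1/5149302 = (1/20)*(-2008)*(-17 + 20*√(-643 + 56)) + 1/5149302 = (1/20)*(-2008)*(-17 + 20*√(-587)) + 1/5149302 = (1/20)*(-2008)*(-17 + 20*(I*√587)) + 1/5149302 = (1/20)*(-2008)*(-17 + 20*I*√587) + 1/5149302 = (8534/5 - 2008*I*√587) + 1/5149302 = 43944143273/25746510 - 2008*I*√587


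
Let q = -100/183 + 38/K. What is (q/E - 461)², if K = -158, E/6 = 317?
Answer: 160686731741455074961/756096777761796 ≈ 2.1252e+5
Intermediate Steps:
E = 1902 (E = 6*317 = 1902)
q = -11377/14457 (q = -100/183 + 38/(-158) = -100*1/183 + 38*(-1/158) = -100/183 - 19/79 = -11377/14457 ≈ -0.78695)
(q/E - 461)² = (-11377/14457/1902 - 461)² = (-11377/14457*1/1902 - 461)² = (-11377/27497214 - 461)² = (-12676227031/27497214)² = 160686731741455074961/756096777761796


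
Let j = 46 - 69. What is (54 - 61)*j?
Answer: 161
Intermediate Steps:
j = -23
(54 - 61)*j = (54 - 61)*(-23) = -7*(-23) = 161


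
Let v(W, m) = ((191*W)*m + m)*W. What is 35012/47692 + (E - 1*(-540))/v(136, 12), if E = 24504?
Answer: 30948111917/42122432856 ≈ 0.73472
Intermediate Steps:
v(W, m) = W*(m + 191*W*m) (v(W, m) = (191*W*m + m)*W = (m + 191*W*m)*W = W*(m + 191*W*m))
35012/47692 + (E - 1*(-540))/v(136, 12) = 35012/47692 + (24504 - 1*(-540))/((136*12*(1 + 191*136))) = 35012*(1/47692) + (24504 + 540)/((136*12*(1 + 25976))) = 8753/11923 + 25044/((136*12*25977)) = 8753/11923 + 25044/42394464 = 8753/11923 + 25044*(1/42394464) = 8753/11923 + 2087/3532872 = 30948111917/42122432856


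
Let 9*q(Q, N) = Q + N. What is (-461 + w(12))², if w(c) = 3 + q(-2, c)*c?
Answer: 1779556/9 ≈ 1.9773e+5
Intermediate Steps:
q(Q, N) = N/9 + Q/9 (q(Q, N) = (Q + N)/9 = (N + Q)/9 = N/9 + Q/9)
w(c) = 3 + c*(-2/9 + c/9) (w(c) = 3 + (c/9 + (⅑)*(-2))*c = 3 + (c/9 - 2/9)*c = 3 + (-2/9 + c/9)*c = 3 + c*(-2/9 + c/9))
(-461 + w(12))² = (-461 + (3 + (⅑)*12*(-2 + 12)))² = (-461 + (3 + (⅑)*12*10))² = (-461 + (3 + 40/3))² = (-461 + 49/3)² = (-1334/3)² = 1779556/9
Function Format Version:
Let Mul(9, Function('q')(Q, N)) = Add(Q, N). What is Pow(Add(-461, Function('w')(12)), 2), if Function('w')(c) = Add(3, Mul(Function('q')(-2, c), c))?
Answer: Rational(1779556, 9) ≈ 1.9773e+5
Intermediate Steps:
Function('q')(Q, N) = Add(Mul(Rational(1, 9), N), Mul(Rational(1, 9), Q)) (Function('q')(Q, N) = Mul(Rational(1, 9), Add(Q, N)) = Mul(Rational(1, 9), Add(N, Q)) = Add(Mul(Rational(1, 9), N), Mul(Rational(1, 9), Q)))
Function('w')(c) = Add(3, Mul(c, Add(Rational(-2, 9), Mul(Rational(1, 9), c)))) (Function('w')(c) = Add(3, Mul(Add(Mul(Rational(1, 9), c), Mul(Rational(1, 9), -2)), c)) = Add(3, Mul(Add(Mul(Rational(1, 9), c), Rational(-2, 9)), c)) = Add(3, Mul(Add(Rational(-2, 9), Mul(Rational(1, 9), c)), c)) = Add(3, Mul(c, Add(Rational(-2, 9), Mul(Rational(1, 9), c)))))
Pow(Add(-461, Function('w')(12)), 2) = Pow(Add(-461, Add(3, Mul(Rational(1, 9), 12, Add(-2, 12)))), 2) = Pow(Add(-461, Add(3, Mul(Rational(1, 9), 12, 10))), 2) = Pow(Add(-461, Add(3, Rational(40, 3))), 2) = Pow(Add(-461, Rational(49, 3)), 2) = Pow(Rational(-1334, 3), 2) = Rational(1779556, 9)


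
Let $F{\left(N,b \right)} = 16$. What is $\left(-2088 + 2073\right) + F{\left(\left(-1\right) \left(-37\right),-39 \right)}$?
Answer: $1$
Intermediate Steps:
$\left(-2088 + 2073\right) + F{\left(\left(-1\right) \left(-37\right),-39 \right)} = \left(-2088 + 2073\right) + 16 = -15 + 16 = 1$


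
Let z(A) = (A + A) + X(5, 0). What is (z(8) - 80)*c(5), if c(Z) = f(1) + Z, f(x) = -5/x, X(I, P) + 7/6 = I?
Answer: 0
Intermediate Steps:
X(I, P) = -7/6 + I
c(Z) = -5 + Z (c(Z) = -5/1 + Z = -5*1 + Z = -5 + Z)
z(A) = 23/6 + 2*A (z(A) = (A + A) + (-7/6 + 5) = 2*A + 23/6 = 23/6 + 2*A)
(z(8) - 80)*c(5) = ((23/6 + 2*8) - 80)*(-5 + 5) = ((23/6 + 16) - 80)*0 = (119/6 - 80)*0 = -361/6*0 = 0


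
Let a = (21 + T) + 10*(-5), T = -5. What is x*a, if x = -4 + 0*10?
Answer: 136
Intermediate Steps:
x = -4 (x = -4 + 0 = -4)
a = -34 (a = (21 - 5) + 10*(-5) = 16 - 50 = -34)
x*a = -4*(-34) = 136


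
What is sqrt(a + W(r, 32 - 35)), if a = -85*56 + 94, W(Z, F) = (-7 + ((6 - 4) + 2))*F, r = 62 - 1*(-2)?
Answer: I*sqrt(4657) ≈ 68.242*I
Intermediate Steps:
r = 64 (r = 62 + 2 = 64)
W(Z, F) = -3*F (W(Z, F) = (-7 + (2 + 2))*F = (-7 + 4)*F = -3*F)
a = -4666 (a = -4760 + 94 = -4666)
sqrt(a + W(r, 32 - 35)) = sqrt(-4666 - 3*(32 - 35)) = sqrt(-4666 - 3*(-3)) = sqrt(-4666 + 9) = sqrt(-4657) = I*sqrt(4657)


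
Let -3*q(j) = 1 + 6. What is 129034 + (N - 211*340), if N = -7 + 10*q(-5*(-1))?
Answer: 171791/3 ≈ 57264.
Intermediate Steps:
q(j) = -7/3 (q(j) = -(1 + 6)/3 = -⅓*7 = -7/3)
N = -91/3 (N = -7 + 10*(-7/3) = -7 - 70/3 = -91/3 ≈ -30.333)
129034 + (N - 211*340) = 129034 + (-91/3 - 211*340) = 129034 + (-91/3 - 71740) = 129034 - 215311/3 = 171791/3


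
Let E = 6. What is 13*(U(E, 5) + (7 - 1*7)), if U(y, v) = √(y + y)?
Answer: 26*√3 ≈ 45.033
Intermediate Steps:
U(y, v) = √2*√y (U(y, v) = √(2*y) = √2*√y)
13*(U(E, 5) + (7 - 1*7)) = 13*(√2*√6 + (7 - 1*7)) = 13*(2*√3 + (7 - 7)) = 13*(2*√3 + 0) = 13*(2*√3) = 26*√3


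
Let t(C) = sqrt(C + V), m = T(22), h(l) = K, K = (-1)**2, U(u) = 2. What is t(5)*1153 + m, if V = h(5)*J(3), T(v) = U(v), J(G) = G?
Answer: 2 + 2306*sqrt(2) ≈ 3263.2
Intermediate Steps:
K = 1
h(l) = 1
T(v) = 2
m = 2
V = 3 (V = 1*3 = 3)
t(C) = sqrt(3 + C) (t(C) = sqrt(C + 3) = sqrt(3 + C))
t(5)*1153 + m = sqrt(3 + 5)*1153 + 2 = sqrt(8)*1153 + 2 = (2*sqrt(2))*1153 + 2 = 2306*sqrt(2) + 2 = 2 + 2306*sqrt(2)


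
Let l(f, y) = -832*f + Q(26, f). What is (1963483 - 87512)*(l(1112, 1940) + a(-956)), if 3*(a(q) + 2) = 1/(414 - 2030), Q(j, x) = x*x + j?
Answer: 2831946369656701/4848 ≈ 5.8415e+11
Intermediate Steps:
Q(j, x) = j + x**2 (Q(j, x) = x**2 + j = j + x**2)
a(q) = -9697/4848 (a(q) = -2 + 1/(3*(414 - 2030)) = -2 + (1/3)/(-1616) = -2 + (1/3)*(-1/1616) = -2 - 1/4848 = -9697/4848)
l(f, y) = 26 + f**2 - 832*f (l(f, y) = -832*f + (26 + f**2) = 26 + f**2 - 832*f)
(1963483 - 87512)*(l(1112, 1940) + a(-956)) = (1963483 - 87512)*((26 + 1112**2 - 832*1112) - 9697/4848) = 1875971*((26 + 1236544 - 925184) - 9697/4848) = 1875971*(311386 - 9697/4848) = 1875971*(1509589631/4848) = 2831946369656701/4848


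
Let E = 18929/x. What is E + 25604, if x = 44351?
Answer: 1135581933/44351 ≈ 25604.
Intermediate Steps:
E = 18929/44351 ≈ 0.42680
E + 25604 = 18929/44351 + 25604 = 1135581933/44351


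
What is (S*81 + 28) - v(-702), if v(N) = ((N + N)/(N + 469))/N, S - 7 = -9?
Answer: -31220/233 ≈ -133.99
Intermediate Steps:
S = -2 (S = 7 - 9 = -2)
v(N) = 2/(469 + N) (v(N) = ((2*N)/(469 + N))/N = (2*N/(469 + N))/N = 2/(469 + N))
(S*81 + 28) - v(-702) = (-2*81 + 28) - 2/(469 - 702) = (-162 + 28) - 2/(-233) = -134 - 2*(-1)/233 = -134 - 1*(-2/233) = -134 + 2/233 = -31220/233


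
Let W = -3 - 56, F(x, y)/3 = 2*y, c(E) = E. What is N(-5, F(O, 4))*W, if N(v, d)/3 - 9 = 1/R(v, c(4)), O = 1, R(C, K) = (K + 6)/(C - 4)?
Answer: -14337/10 ≈ -1433.7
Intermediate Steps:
R(C, K) = (6 + K)/(-4 + C)
F(x, y) = 6*y (F(x, y) = 3*(2*y) = 6*y)
N(v, d) = 129/5 + 3*v/10 (N(v, d) = 27 + 3/(((6 + 4)/(-4 + v))) = 27 + 3/((10/(-4 + v))) = 27 + 3*(-⅖ + v/10) = 27 + (-6/5 + 3*v/10) = 129/5 + 3*v/10)
W = -59
N(-5, F(O, 4))*W = (129/5 + (3/10)*(-5))*(-59) = (129/5 - 3/2)*(-59) = (243/10)*(-59) = -14337/10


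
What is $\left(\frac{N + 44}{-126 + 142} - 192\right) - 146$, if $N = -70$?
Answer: $- \frac{2717}{8} \approx -339.63$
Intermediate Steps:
$\left(\frac{N + 44}{-126 + 142} - 192\right) - 146 = \left(\frac{-70 + 44}{-126 + 142} - 192\right) - 146 = \left(- \frac{26}{16} - 192\right) - 146 = \left(\left(-26\right) \frac{1}{16} - 192\right) - 146 = \left(- \frac{13}{8} - 192\right) - 146 = - \frac{1549}{8} - 146 = - \frac{2717}{8}$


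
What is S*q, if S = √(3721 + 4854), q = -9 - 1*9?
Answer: -630*√7 ≈ -1666.8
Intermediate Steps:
q = -18 (q = -9 - 9 = -18)
S = 35*√7 (S = √8575 = 35*√7 ≈ 92.601)
S*q = (35*√7)*(-18) = -630*√7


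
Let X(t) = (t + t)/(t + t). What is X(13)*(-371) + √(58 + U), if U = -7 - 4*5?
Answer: -371 + √31 ≈ -365.43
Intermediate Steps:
U = -27 (U = -7 - 20 = -27)
X(t) = 1 (X(t) = (2*t)/((2*t)) = (2*t)*(1/(2*t)) = 1)
X(13)*(-371) + √(58 + U) = 1*(-371) + √(58 - 27) = -371 + √31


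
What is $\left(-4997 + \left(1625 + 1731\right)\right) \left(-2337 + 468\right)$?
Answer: $3067029$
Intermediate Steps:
$\left(-4997 + \left(1625 + 1731\right)\right) \left(-2337 + 468\right) = \left(-4997 + 3356\right) \left(-1869\right) = \left(-1641\right) \left(-1869\right) = 3067029$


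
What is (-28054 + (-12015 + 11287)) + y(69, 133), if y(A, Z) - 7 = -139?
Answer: -28914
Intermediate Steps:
y(A, Z) = -132 (y(A, Z) = 7 - 139 = -132)
(-28054 + (-12015 + 11287)) + y(69, 133) = (-28054 + (-12015 + 11287)) - 132 = (-28054 - 728) - 132 = -28782 - 132 = -28914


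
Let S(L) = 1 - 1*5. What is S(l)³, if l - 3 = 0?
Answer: -64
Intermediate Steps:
l = 3 (l = 3 + 0 = 3)
S(L) = -4 (S(L) = 1 - 5 = -4)
S(l)³ = (-4)³ = -64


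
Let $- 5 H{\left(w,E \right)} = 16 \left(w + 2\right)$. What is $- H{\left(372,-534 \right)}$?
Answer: $\frac{5984}{5} \approx 1196.8$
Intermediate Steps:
$H{\left(w,E \right)} = - \frac{32}{5} - \frac{16 w}{5}$ ($H{\left(w,E \right)} = - \frac{16 \left(w + 2\right)}{5} = - \frac{16 \left(2 + w\right)}{5} = - \frac{32 + 16 w}{5} = - \frac{32}{5} - \frac{16 w}{5}$)
$- H{\left(372,-534 \right)} = - (- \frac{32}{5} - \frac{5952}{5}) = \left(-1\right) \left(- \frac{5984}{5}\right) = \frac{5984}{5}$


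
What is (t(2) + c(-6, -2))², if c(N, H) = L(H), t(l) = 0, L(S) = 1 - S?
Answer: 9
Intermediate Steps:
c(N, H) = 1 - H
(t(2) + c(-6, -2))² = (0 + (1 - 1*(-2)))² = (0 + (1 + 2))² = (0 + 3)² = 3² = 9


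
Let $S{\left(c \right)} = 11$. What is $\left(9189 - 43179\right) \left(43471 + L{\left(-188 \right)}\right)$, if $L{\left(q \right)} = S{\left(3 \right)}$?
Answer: $-1477953180$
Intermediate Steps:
$L{\left(q \right)} = 11$
$\left(9189 - 43179\right) \left(43471 + L{\left(-188 \right)}\right) = \left(9189 - 43179\right) \left(43471 + 11\right) = \left(-33990\right) 43482 = -1477953180$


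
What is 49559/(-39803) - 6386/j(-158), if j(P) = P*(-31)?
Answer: -8014870/3144437 ≈ -2.5489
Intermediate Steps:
j(P) = -31*P
49559/(-39803) - 6386/j(-158) = 49559/(-39803) - 6386/((-31*(-158))) = 49559*(-1/39803) - 6386/4898 = -49559/39803 - 6386*1/4898 = -49559/39803 - 103/79 = -8014870/3144437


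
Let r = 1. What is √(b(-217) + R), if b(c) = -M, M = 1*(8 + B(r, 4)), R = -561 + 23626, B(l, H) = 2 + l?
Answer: √23054 ≈ 151.84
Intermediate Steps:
R = 23065
M = 11 (M = 1*(8 + (2 + 1)) = 1*(8 + 3) = 1*11 = 11)
b(c) = -11 (b(c) = -1*11 = -11)
√(b(-217) + R) = √(-11 + 23065) = √23054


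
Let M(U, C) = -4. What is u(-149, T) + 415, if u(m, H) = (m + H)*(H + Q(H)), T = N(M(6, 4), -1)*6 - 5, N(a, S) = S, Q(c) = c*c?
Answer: -17185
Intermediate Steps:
Q(c) = c**2
T = -11 (T = -1*6 - 5 = -6 - 5 = -11)
u(m, H) = (H + m)*(H + H**2) (u(m, H) = (m + H)*(H + H**2) = (H + m)*(H + H**2))
u(-149, T) + 415 = -11*(-11 - 149 + (-11)**2 - 11*(-149)) + 415 = -11*(-11 - 149 + 121 + 1639) + 415 = -11*1600 + 415 = -17600 + 415 = -17185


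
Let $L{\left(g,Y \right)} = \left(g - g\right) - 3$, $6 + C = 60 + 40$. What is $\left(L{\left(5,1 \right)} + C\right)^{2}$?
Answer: $8281$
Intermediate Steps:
$C = 94$ ($C = -6 + \left(60 + 40\right) = -6 + 100 = 94$)
$L{\left(g,Y \right)} = -3$ ($L{\left(g,Y \right)} = 0 - 3 = -3$)
$\left(L{\left(5,1 \right)} + C\right)^{2} = \left(-3 + 94\right)^{2} = 91^{2} = 8281$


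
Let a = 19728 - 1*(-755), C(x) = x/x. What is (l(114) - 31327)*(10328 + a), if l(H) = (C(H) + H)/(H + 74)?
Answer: -181457101771/188 ≈ -9.6520e+8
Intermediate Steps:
C(x) = 1
a = 20483 (a = 19728 + 755 = 20483)
l(H) = (1 + H)/(74 + H) (l(H) = (1 + H)/(H + 74) = (1 + H)/(74 + H))
(l(114) - 31327)*(10328 + a) = ((1 + 114)/(74 + 114) - 31327)*(10328 + 20483) = (115/188 - 31327)*30811 = -5889361/188*30811 = -181457101771/188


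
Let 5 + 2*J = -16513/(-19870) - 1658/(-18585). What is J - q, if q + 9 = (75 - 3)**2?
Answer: -764719092737/147713580 ≈ -5177.0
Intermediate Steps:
q = 5175 (q = -9 + (75 - 3)**2 = -9 + 72**2 = -9 + 5184 = 5175)
J = -301316237/147713580 (J = -5/2 + (-16513/(-19870) - 1658/(-18585))/2 = -5/2 + (-16513*(-1/19870) - 1658*(-1/18585))/2 = -5/2 + (16513/19870 + 1658/18585)/2 = -5/2 + (1/2)*(67967713/73856790) = -5/2 + 67967713/147713580 = -301316237/147713580 ≈ -2.0399)
J - q = -301316237/147713580 - 1*5175 = -301316237/147713580 - 5175 = -764719092737/147713580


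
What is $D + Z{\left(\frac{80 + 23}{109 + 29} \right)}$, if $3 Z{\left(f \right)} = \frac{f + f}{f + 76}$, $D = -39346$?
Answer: $- \frac{1250140252}{31773} \approx -39346.0$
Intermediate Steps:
$Z{\left(f \right)} = \frac{2 f}{3 \left(76 + f\right)}$ ($Z{\left(f \right)} = \frac{\left(f + f\right) \frac{1}{f + 76}}{3} = \frac{2 f \frac{1}{76 + f}}{3} = \frac{2 f}{3 \left(76 + f\right)}$)
$D + Z{\left(\frac{80 + 23}{109 + 29} \right)} = -39346 + \frac{2 \frac{80 + 23}{109 + 29}}{3 \left(76 + \frac{80 + 23}{109 + 29}\right)} = -39346 + \frac{2 \cdot \frac{103}{138}}{3 \left(76 + \frac{103}{138}\right)} = -39346 + \frac{2 \cdot 103 \cdot \frac{1}{138}}{3 \left(76 + 103 \cdot \frac{1}{138}\right)} = -39346 + \frac{2}{3} \cdot \frac{103}{138} \frac{1}{76 + \frac{103}{138}} = -39346 + \frac{2}{3} \cdot \frac{103}{138} \frac{1}{\frac{10591}{138}} = -39346 + \frac{2}{3} \cdot \frac{103}{138} \cdot \frac{138}{10591} = -39346 + \frac{206}{31773} = - \frac{1250140252}{31773}$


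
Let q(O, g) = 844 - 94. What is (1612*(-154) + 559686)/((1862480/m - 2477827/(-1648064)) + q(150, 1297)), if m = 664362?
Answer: 15499860075315072/37540862805277 ≈ 412.88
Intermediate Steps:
q(O, g) = 750
(1612*(-154) + 559686)/((1862480/m - 2477827/(-1648064)) + q(150, 1297)) = (1612*(-154) + 559686)/((1862480/664362 - 2477827/(-1648064)) + 750) = (-248248 + 559686)/((1862480*(1/664362) - 2477827*(-1/1648064)) + 750) = 311438/((931240/332181 + 225257/149824) + 750) = 311438/(214348197277/49768686144 + 750) = 311438/(37540862805277/49768686144) = 311438*(49768686144/37540862805277) = 15499860075315072/37540862805277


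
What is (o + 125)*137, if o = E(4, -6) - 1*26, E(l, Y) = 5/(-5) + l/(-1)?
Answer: 12878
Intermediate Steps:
E(l, Y) = -1 - l (E(l, Y) = 5*(-⅕) + l*(-1) = -1 - l)
o = -31 (o = (-1 - 1*4) - 1*26 = (-1 - 4) - 26 = -5 - 26 = -31)
(o + 125)*137 = (-31 + 125)*137 = 94*137 = 12878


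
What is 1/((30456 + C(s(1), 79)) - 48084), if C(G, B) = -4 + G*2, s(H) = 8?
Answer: -1/17616 ≈ -5.6767e-5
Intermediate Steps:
C(G, B) = -4 + 2*G
1/((30456 + C(s(1), 79)) - 48084) = 1/((30456 + (-4 + 2*8)) - 48084) = 1/((30456 + (-4 + 16)) - 48084) = 1/((30456 + 12) - 48084) = 1/(30468 - 48084) = 1/(-17616) = -1/17616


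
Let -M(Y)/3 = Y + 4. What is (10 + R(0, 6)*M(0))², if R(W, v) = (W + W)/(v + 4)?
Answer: 100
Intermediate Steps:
R(W, v) = 2*W/(4 + v) (R(W, v) = (2*W)/(4 + v) = 2*W/(4 + v))
M(Y) = -12 - 3*Y (M(Y) = -3*(Y + 4) = -3*(4 + Y) = -12 - 3*Y)
(10 + R(0, 6)*M(0))² = (10 + (2*0/(4 + 6))*(-12 - 3*0))² = (10 + (2*0/10)*(-12 + 0))² = (10 + (2*0*(⅒))*(-12))² = (10 + 0*(-12))² = (10 + 0)² = 10² = 100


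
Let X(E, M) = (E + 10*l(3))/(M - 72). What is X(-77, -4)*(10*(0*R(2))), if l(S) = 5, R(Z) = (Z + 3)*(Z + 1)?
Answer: 0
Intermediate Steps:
R(Z) = (1 + Z)*(3 + Z) (R(Z) = (3 + Z)*(1 + Z) = (1 + Z)*(3 + Z))
X(E, M) = (50 + E)/(-72 + M) (X(E, M) = (E + 10*5)/(M - 72) = (E + 50)/(-72 + M) = (50 + E)/(-72 + M))
X(-77, -4)*(10*(0*R(2))) = ((50 - 77)/(-72 - 4))*(10*(0*(3 + 2**2 + 4*2))) = (-27/(-76))*(10*(0*(3 + 4 + 8))) = (-1/76*(-27))*(10*(0*15)) = 27*(10*0)/76 = (27/76)*0 = 0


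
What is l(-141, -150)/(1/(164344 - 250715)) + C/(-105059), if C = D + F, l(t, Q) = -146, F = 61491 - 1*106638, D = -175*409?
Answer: 1324811546516/105059 ≈ 1.2610e+7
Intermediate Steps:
D = -71575
F = -45147 (F = 61491 - 106638 = -45147)
C = -116722 (C = -71575 - 45147 = -116722)
l(-141, -150)/(1/(164344 - 250715)) + C/(-105059) = -146/(1/(164344 - 250715)) - 116722/(-105059) = -146/(1/(-86371)) - 116722*(-1/105059) = -146/(-1/86371) + 116722/105059 = -146*(-86371) + 116722/105059 = 12610166 + 116722/105059 = 1324811546516/105059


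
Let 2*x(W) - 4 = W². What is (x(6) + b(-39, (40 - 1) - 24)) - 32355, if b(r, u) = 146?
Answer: -32189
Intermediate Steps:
x(W) = 2 + W²/2
(x(6) + b(-39, (40 - 1) - 24)) - 32355 = ((2 + (½)*6²) + 146) - 32355 = ((2 + (½)*36) + 146) - 32355 = ((2 + 18) + 146) - 32355 = (20 + 146) - 32355 = 166 - 32355 = -32189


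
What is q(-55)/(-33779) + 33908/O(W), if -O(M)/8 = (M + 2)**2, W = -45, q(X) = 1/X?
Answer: -15748948367/6870310810 ≈ -2.2923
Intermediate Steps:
O(M) = -8*(2 + M)**2 (O(M) = -8*(M + 2)**2 = -8*(2 + M)**2)
q(-55)/(-33779) + 33908/O(W) = 1/(-55*(-33779)) + 33908/((-8*(2 - 45)**2)) = -1/55*(-1/33779) + 33908/((-8*(-43)**2)) = 1/1857845 + 33908/((-8*1849)) = 1/1857845 + 33908/(-14792) = 1/1857845 + 33908*(-1/14792) = 1/1857845 - 8477/3698 = -15748948367/6870310810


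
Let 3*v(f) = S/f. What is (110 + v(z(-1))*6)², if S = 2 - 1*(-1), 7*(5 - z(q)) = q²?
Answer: 3575881/289 ≈ 12373.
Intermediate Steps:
z(q) = 5 - q²/7
S = 3 (S = 2 + 1 = 3)
v(f) = 1/f (v(f) = (3/f)/3 = 1/f)
(110 + v(z(-1))*6)² = (110 + 6/(5 - ⅐*(-1)²))² = (110 + 6/(5 - ⅐*1))² = (110 + 6/(5 - ⅐))² = (110 + 6/(34/7))² = (110 + (7/34)*6)² = (110 + 21/17)² = (1891/17)² = 3575881/289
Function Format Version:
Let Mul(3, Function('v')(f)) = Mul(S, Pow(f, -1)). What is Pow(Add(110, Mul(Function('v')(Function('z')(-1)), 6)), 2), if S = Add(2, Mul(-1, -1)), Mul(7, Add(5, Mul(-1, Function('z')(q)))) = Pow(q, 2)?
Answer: Rational(3575881, 289) ≈ 12373.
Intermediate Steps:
Function('z')(q) = Add(5, Mul(Rational(-1, 7), Pow(q, 2)))
S = 3 (S = Add(2, 1) = 3)
Function('v')(f) = Pow(f, -1) (Function('v')(f) = Mul(Rational(1, 3), Mul(3, Pow(f, -1))) = Pow(f, -1))
Pow(Add(110, Mul(Function('v')(Function('z')(-1)), 6)), 2) = Pow(Add(110, Mul(Pow(Add(5, Mul(Rational(-1, 7), Pow(-1, 2))), -1), 6)), 2) = Pow(Add(110, Mul(Pow(Add(5, Mul(Rational(-1, 7), 1)), -1), 6)), 2) = Pow(Add(110, Mul(Pow(Add(5, Rational(-1, 7)), -1), 6)), 2) = Pow(Add(110, Mul(Pow(Rational(34, 7), -1), 6)), 2) = Pow(Add(110, Mul(Rational(7, 34), 6)), 2) = Pow(Add(110, Rational(21, 17)), 2) = Pow(Rational(1891, 17), 2) = Rational(3575881, 289)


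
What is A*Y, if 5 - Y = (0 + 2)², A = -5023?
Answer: -5023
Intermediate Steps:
Y = 1 (Y = 5 - (0 + 2)² = 5 - 1*2² = 5 - 1*4 = 5 - 4 = 1)
A*Y = -5023*1 = -5023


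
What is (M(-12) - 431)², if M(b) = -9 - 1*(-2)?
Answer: 191844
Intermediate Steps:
M(b) = -7 (M(b) = -9 + 2 = -7)
(M(-12) - 431)² = (-7 - 431)² = (-438)² = 191844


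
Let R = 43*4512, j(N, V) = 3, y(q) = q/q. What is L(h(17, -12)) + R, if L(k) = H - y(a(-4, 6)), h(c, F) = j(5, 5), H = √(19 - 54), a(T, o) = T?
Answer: 194015 + I*√35 ≈ 1.9402e+5 + 5.9161*I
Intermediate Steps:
y(q) = 1
H = I*√35 (H = √(-35) = I*√35 ≈ 5.9161*I)
h(c, F) = 3
L(k) = -1 + I*√35 (L(k) = I*√35 - 1*1 = I*√35 - 1 = -1 + I*√35)
R = 194016
L(h(17, -12)) + R = (-1 + I*√35) + 194016 = 194015 + I*√35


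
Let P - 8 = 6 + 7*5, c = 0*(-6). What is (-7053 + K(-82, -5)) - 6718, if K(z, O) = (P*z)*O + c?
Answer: 6319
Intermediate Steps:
c = 0
P = 49 (P = 8 + (6 + 7*5) = 8 + (6 + 35) = 8 + 41 = 49)
K(z, O) = 49*O*z (K(z, O) = (49*z)*O + 0 = 49*O*z + 0 = 49*O*z)
(-7053 + K(-82, -5)) - 6718 = (-7053 + 49*(-5)*(-82)) - 6718 = (-7053 + 20090) - 6718 = 13037 - 6718 = 6319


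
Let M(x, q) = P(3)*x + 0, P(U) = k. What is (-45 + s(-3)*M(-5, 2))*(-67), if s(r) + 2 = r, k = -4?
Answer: 9715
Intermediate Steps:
P(U) = -4
s(r) = -2 + r
M(x, q) = -4*x (M(x, q) = -4*x + 0 = -4*x)
(-45 + s(-3)*M(-5, 2))*(-67) = (-45 + (-2 - 3)*(-4*(-5)))*(-67) = (-45 - 5*20)*(-67) = (-45 - 100)*(-67) = -145*(-67) = 9715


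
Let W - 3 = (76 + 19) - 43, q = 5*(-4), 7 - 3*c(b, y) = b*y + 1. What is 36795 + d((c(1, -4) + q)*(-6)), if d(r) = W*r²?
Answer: 586795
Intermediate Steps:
c(b, y) = 2 - b*y/3 (c(b, y) = 7/3 - (b*y + 1)/3 = 7/3 - (1 + b*y)/3 = 7/3 + (-⅓ - b*y/3) = 2 - b*y/3)
q = -20
W = 55 (W = 3 + ((76 + 19) - 43) = 3 + (95 - 43) = 3 + 52 = 55)
d(r) = 55*r²
36795 + d((c(1, -4) + q)*(-6)) = 36795 + 55*(((2 - ⅓*1*(-4)) - 20)*(-6))² = 36795 + 55*(((2 + 4/3) - 20)*(-6))² = 36795 + 55*((10/3 - 20)*(-6))² = 36795 + 55*(-50/3*(-6))² = 36795 + 55*100² = 36795 + 55*10000 = 36795 + 550000 = 586795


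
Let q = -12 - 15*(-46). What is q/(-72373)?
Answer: -678/72373 ≈ -0.0093681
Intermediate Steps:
q = 678 (q = -12 + 690 = 678)
q/(-72373) = 678/(-72373) = 678*(-1/72373) = -678/72373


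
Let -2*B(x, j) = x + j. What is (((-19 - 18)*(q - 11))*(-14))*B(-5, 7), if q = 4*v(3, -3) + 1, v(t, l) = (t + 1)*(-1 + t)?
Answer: -11396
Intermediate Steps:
B(x, j) = -j/2 - x/2 (B(x, j) = -(x + j)/2 = -(j + x)/2 = -j/2 - x/2)
v(t, l) = (1 + t)*(-1 + t)
q = 33 (q = 4*(-1 + 3**2) + 1 = 4*(-1 + 9) + 1 = 4*8 + 1 = 32 + 1 = 33)
(((-19 - 18)*(q - 11))*(-14))*B(-5, 7) = (((-19 - 18)*(33 - 11))*(-14))*(-1/2*7 - 1/2*(-5)) = (-37*22*(-14))*(-7/2 + 5/2) = -814*(-14)*(-1) = 11396*(-1) = -11396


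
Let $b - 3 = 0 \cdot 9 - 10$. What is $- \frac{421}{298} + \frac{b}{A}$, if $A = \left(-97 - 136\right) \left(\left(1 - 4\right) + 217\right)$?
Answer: $- \frac{5247454}{3714719} \approx -1.4126$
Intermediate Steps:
$b = -7$ ($b = 3 + \left(0 \cdot 9 - 10\right) = 3 + \left(0 - 10\right) = 3 - 10 = -7$)
$A = -49862$ ($A = - 233 \left(-3 + 217\right) = \left(-233\right) 214 = -49862$)
$- \frac{421}{298} + \frac{b}{A} = - \frac{421}{298} - \frac{7}{-49862} = \left(-421\right) \frac{1}{298} - - \frac{7}{49862} = - \frac{421}{298} + \frac{7}{49862} = - \frac{5247454}{3714719}$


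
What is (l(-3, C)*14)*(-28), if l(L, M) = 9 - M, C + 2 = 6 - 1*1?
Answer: -2352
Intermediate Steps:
C = 3 (C = -2 + (6 - 1*1) = -2 + (6 - 1) = -2 + 5 = 3)
(l(-3, C)*14)*(-28) = ((9 - 1*3)*14)*(-28) = ((9 - 3)*14)*(-28) = (6*14)*(-28) = 84*(-28) = -2352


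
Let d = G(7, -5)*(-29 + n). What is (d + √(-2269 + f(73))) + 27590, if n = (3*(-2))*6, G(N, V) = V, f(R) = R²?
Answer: 27915 + 6*√85 ≈ 27970.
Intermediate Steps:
n = -36 (n = -6*6 = -36)
d = 325 (d = -5*(-29 - 36) = -5*(-65) = 325)
(d + √(-2269 + f(73))) + 27590 = (325 + √(-2269 + 73²)) + 27590 = (325 + √(-2269 + 5329)) + 27590 = (325 + √3060) + 27590 = (325 + 6*√85) + 27590 = 27915 + 6*√85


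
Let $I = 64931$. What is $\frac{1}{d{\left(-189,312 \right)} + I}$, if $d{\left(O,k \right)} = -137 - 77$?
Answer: $\frac{1}{64717} \approx 1.5452 \cdot 10^{-5}$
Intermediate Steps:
$d{\left(O,k \right)} = -214$
$\frac{1}{d{\left(-189,312 \right)} + I} = \frac{1}{-214 + 64931} = \frac{1}{64717}$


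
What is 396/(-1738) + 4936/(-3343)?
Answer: -450118/264097 ≈ -1.7044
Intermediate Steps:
396/(-1738) + 4936/(-3343) = 396*(-1/1738) + 4936*(-1/3343) = -18/79 - 4936/3343 = -450118/264097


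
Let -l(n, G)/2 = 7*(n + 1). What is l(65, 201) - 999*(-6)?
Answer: 5070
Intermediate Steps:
l(n, G) = -14 - 14*n (l(n, G) = -14*(n + 1) = -14*(1 + n) = -2*(7 + 7*n) = -14 - 14*n)
l(65, 201) - 999*(-6) = (-14 - 14*65) - 999*(-6) = (-14 - 910) - 1*(-5994) = -924 + 5994 = 5070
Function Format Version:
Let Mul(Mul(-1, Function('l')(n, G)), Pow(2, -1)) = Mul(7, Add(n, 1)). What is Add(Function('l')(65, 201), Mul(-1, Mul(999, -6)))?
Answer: 5070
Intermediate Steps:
Function('l')(n, G) = Add(-14, Mul(-14, n)) (Function('l')(n, G) = Mul(-2, Mul(7, Add(n, 1))) = Mul(-2, Mul(7, Add(1, n))) = Mul(-2, Add(7, Mul(7, n))) = Add(-14, Mul(-14, n)))
Add(Function('l')(65, 201), Mul(-1, Mul(999, -6))) = Add(Add(-14, Mul(-14, 65)), Mul(-1, Mul(999, -6))) = Add(Add(-14, -910), Mul(-1, -5994)) = Add(-924, 5994) = 5070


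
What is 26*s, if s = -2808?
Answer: -73008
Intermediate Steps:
26*s = 26*(-2808) = -73008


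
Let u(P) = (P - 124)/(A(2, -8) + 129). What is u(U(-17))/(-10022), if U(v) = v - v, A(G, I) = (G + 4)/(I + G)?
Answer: 31/320704 ≈ 9.6662e-5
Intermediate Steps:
A(G, I) = (4 + G)/(G + I)
U(v) = 0
u(P) = -31/32 + P/128 (u(P) = (P - 124)/((4 + 2)/(2 - 8) + 129) = (-124 + P)/(6/(-6) + 129) = (-124 + P)/(-⅙*6 + 129) = (-124 + P)/(-1 + 129) = (-124 + P)/128 = (-124 + P)*(1/128) = -31/32 + P/128)
u(U(-17))/(-10022) = (-31/32 + (1/128)*0)/(-10022) = (-31/32 + 0)*(-1/10022) = -31/32*(-1/10022) = 31/320704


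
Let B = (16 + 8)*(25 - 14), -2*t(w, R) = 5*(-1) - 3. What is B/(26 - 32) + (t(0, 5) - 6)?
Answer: -46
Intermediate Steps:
t(w, R) = 4 (t(w, R) = -(5*(-1) - 3)/2 = -(-5 - 3)/2 = -½*(-8) = 4)
B = 264 (B = 24*11 = 264)
B/(26 - 32) + (t(0, 5) - 6) = 264/(26 - 32) + (4 - 6) = 264/(-6) - 2 = 264*(-⅙) - 2 = -44 - 2 = -46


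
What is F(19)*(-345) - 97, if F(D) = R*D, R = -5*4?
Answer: 131003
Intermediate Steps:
R = -20
F(D) = -20*D
F(19)*(-345) - 97 = -20*19*(-345) - 97 = -380*(-345) - 97 = 131100 - 97 = 131003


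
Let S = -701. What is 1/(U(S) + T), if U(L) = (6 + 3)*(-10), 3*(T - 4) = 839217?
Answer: 1/279653 ≈ 3.5759e-6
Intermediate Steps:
T = 279743 (T = 4 + (1/3)*839217 = 4 + 279739 = 279743)
U(L) = -90 (U(L) = 9*(-10) = -90)
1/(U(S) + T) = 1/(-90 + 279743) = 1/279653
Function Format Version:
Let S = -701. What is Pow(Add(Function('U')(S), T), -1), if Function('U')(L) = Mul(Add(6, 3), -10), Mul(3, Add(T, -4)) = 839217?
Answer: Rational(1, 279653) ≈ 3.5759e-6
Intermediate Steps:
T = 279743 (T = Add(4, Mul(Rational(1, 3), 839217)) = Add(4, 279739) = 279743)
Function('U')(L) = -90 (Function('U')(L) = Mul(9, -10) = -90)
Pow(Add(Function('U')(S), T), -1) = Pow(Add(-90, 279743), -1) = Pow(279653, -1) = Rational(1, 279653)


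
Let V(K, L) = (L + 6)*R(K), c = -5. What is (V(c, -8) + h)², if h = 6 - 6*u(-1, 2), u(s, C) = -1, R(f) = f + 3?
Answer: 256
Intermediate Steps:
R(f) = 3 + f
V(K, L) = (3 + K)*(6 + L) (V(K, L) = (L + 6)*(3 + K) = (6 + L)*(3 + K) = (3 + K)*(6 + L))
h = 12 (h = 6 - 6*(-1) = 6 + 6 = 12)
(V(c, -8) + h)² = ((3 - 5)*(6 - 8) + 12)² = (-2*(-2) + 12)² = (4 + 12)² = 16² = 256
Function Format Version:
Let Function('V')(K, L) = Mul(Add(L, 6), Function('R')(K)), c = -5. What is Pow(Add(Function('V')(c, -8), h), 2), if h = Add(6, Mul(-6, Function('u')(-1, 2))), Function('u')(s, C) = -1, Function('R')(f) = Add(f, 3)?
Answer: 256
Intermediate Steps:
Function('R')(f) = Add(3, f)
Function('V')(K, L) = Mul(Add(3, K), Add(6, L)) (Function('V')(K, L) = Mul(Add(L, 6), Add(3, K)) = Mul(Add(6, L), Add(3, K)) = Mul(Add(3, K), Add(6, L)))
h = 12 (h = Add(6, Mul(-6, -1)) = Add(6, 6) = 12)
Pow(Add(Function('V')(c, -8), h), 2) = Pow(Add(Mul(Add(3, -5), Add(6, -8)), 12), 2) = Pow(Add(Mul(-2, -2), 12), 2) = Pow(Add(4, 12), 2) = Pow(16, 2) = 256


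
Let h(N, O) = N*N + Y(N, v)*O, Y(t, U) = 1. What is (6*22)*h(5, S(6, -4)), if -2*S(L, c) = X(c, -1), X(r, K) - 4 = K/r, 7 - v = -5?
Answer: 6039/2 ≈ 3019.5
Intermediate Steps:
v = 12 (v = 7 - 1*(-5) = 7 + 5 = 12)
X(r, K) = 4 + K/r
S(L, c) = -2 + 1/(2*c) (S(L, c) = -(4 - 1/c)/2 = -2 + 1/(2*c))
h(N, O) = O + N² (h(N, O) = N*N + 1*O = N² + O = O + N²)
(6*22)*h(5, S(6, -4)) = (6*22)*((-2 + (½)/(-4)) + 5²) = 132*((-2 + (½)*(-¼)) + 25) = 132*((-2 - ⅛) + 25) = 132*(-17/8 + 25) = 132*(183/8) = 6039/2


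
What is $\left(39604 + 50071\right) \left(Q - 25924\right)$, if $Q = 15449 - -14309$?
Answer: $343813950$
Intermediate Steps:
$Q = 29758$ ($Q = 15449 + 14309 = 29758$)
$\left(39604 + 50071\right) \left(Q - 25924\right) = \left(39604 + 50071\right) \left(29758 - 25924\right) = 89675 \cdot 3834 = 343813950$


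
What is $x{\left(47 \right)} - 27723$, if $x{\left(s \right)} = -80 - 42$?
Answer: $-27845$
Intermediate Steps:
$x{\left(s \right)} = -122$ ($x{\left(s \right)} = -80 - 42 = -122$)
$x{\left(47 \right)} - 27723 = -122 - 27723 = -27845$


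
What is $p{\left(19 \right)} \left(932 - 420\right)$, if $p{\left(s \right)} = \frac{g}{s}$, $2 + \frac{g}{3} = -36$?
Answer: $-3072$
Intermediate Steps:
$g = -114$ ($g = -6 + 3 \left(-36\right) = -6 - 108 = -114$)
$p{\left(s \right)} = - \frac{114}{s}$
$p{\left(19 \right)} \left(932 - 420\right) = - \frac{114}{19} \left(932 - 420\right) = \left(-114\right) \frac{1}{19} \cdot 512 = \left(-6\right) 512 = -3072$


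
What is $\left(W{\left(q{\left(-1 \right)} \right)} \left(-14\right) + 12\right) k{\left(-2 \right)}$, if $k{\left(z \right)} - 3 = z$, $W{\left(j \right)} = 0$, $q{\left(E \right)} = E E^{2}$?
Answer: $12$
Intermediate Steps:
$q{\left(E \right)} = E^{3}$
$k{\left(z \right)} = 3 + z$
$\left(W{\left(q{\left(-1 \right)} \right)} \left(-14\right) + 12\right) k{\left(-2 \right)} = \left(0 \left(-14\right) + 12\right) \left(3 - 2\right) = \left(0 + 12\right) 1 = 12 \cdot 1 = 12$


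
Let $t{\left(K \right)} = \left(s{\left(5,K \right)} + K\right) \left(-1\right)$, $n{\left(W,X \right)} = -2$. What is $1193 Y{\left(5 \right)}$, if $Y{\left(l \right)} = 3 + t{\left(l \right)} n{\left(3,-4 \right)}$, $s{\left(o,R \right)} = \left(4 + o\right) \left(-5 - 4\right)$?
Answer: $-177757$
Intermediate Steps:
$s{\left(o,R \right)} = -36 - 9 o$ ($s{\left(o,R \right)} = \left(4 + o\right) \left(-9\right) = -36 - 9 o$)
$t{\left(K \right)} = 81 - K$ ($t{\left(K \right)} = \left(\left(-36 - 45\right) + K\right) \left(-1\right) = \left(-81 + K\right) \left(-1\right) = 81 - K$)
$Y{\left(l \right)} = -159 + 2 l$ ($Y{\left(l \right)} = 3 + \left(81 - l\right) \left(-2\right) = 3 + \left(-162 + 2 l\right) = -159 + 2 l$)
$1193 Y{\left(5 \right)} = 1193 \left(-159 + 2 \cdot 5\right) = 1193 \left(-159 + 10\right) = 1193 \left(-149\right) = -177757$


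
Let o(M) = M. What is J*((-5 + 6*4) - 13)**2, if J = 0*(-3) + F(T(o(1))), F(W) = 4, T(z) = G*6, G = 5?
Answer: 144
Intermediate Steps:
T(z) = 30 (T(z) = 5*6 = 30)
J = 4 (J = 0*(-3) + 4 = 0 + 4 = 4)
J*((-5 + 6*4) - 13)**2 = 4*((-5 + 6*4) - 13)**2 = 4*((-5 + 24) - 13)**2 = 4*(19 - 13)**2 = 4*6**2 = 4*36 = 144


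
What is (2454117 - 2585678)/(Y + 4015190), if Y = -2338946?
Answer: -131561/1676244 ≈ -0.078486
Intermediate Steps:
(2454117 - 2585678)/(Y + 4015190) = (2454117 - 2585678)/(-2338946 + 4015190) = -131561/1676244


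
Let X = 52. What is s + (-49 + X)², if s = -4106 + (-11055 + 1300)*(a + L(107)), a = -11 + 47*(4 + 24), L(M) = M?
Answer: -13778157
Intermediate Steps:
a = 1305 (a = -11 + 47*28 = -11 + 1316 = 1305)
s = -13778166 (s = -4106 + (-11055 + 1300)*(1305 + 107) = -4106 - 9755*1412 = -4106 - 13774060 = -13778166)
s + (-49 + X)² = -13778166 + (-49 + 52)² = -13778166 + 3² = -13778166 + 9 = -13778157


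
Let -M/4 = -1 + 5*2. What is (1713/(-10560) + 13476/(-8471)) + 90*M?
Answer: -96662333261/29817920 ≈ -3241.8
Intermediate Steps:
M = -36 (M = -4*(-1 + 5*2) = -4*(-1 + 10) = -4*9 = -36)
(1713/(-10560) + 13476/(-8471)) + 90*M = (1713/(-10560) + 13476/(-8471)) + 90*(-36) = (1713*(-1/10560) + 13476*(-1/8471)) - 3240 = (-571/3520 - 13476/8471) - 3240 = -52272461/29817920 - 3240 = -96662333261/29817920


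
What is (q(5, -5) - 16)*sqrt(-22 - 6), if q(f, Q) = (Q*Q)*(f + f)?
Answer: 468*I*sqrt(7) ≈ 1238.2*I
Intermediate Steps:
q(f, Q) = 2*f*Q**2 (q(f, Q) = Q**2*(2*f) = 2*f*Q**2)
(q(5, -5) - 16)*sqrt(-22 - 6) = (2*5*(-5)**2 - 16)*sqrt(-22 - 6) = (2*5*25 - 16)*sqrt(-28) = (250 - 16)*(2*I*sqrt(7)) = 234*(2*I*sqrt(7)) = 468*I*sqrt(7)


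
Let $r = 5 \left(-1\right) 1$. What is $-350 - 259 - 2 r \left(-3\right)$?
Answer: $7420$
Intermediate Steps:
$r = -5$ ($r = \left(-5\right) 1 = -5$)
$-350 - 259 - 2 r \left(-3\right) = -350 - 259 \left(-2\right) \left(-5\right) \left(-3\right) = -350 - 259 \cdot 10 \left(-3\right) = -350 - -7770 = -350 + 7770 = 7420$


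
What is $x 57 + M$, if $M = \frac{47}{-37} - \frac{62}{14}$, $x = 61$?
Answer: $\frac{899067}{259} \approx 3471.3$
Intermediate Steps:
$M = - \frac{1476}{259}$ ($M = 47 \left(- \frac{1}{37}\right) - \frac{31}{7} = - \frac{47}{37} - \frac{31}{7} = - \frac{1476}{259} \approx -5.6988$)
$x 57 + M = 61 \cdot 57 - \frac{1476}{259} = 3477 - \frac{1476}{259} = \frac{899067}{259}$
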